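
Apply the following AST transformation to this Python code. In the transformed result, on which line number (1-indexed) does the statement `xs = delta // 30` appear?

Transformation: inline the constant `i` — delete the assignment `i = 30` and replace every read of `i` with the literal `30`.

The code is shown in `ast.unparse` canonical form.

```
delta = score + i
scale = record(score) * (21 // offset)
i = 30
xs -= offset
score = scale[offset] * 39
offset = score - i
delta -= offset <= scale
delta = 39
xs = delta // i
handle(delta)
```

Transformed code:
delta = score + 30
scale = record(score) * (21 // offset)
xs -= offset
score = scale[offset] * 39
offset = score - 30
delta -= offset <= scale
delta = 39
xs = delta // 30
handle(delta)

8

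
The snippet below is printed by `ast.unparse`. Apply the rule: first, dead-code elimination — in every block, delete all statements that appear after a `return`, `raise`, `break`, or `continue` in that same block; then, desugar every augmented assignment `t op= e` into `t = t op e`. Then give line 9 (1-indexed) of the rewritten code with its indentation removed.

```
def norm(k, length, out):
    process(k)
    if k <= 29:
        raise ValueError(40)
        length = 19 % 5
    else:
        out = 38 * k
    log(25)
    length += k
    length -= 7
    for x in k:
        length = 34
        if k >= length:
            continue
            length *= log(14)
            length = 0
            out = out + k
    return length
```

Transformed code:
def norm(k, length, out):
    process(k)
    if k <= 29:
        raise ValueError(40)
    else:
        out = 38 * k
    log(25)
    length = length + k
    length = length - 7
    for x in k:
        length = 34
        if k >= length:
            continue
    return length

length = length - 7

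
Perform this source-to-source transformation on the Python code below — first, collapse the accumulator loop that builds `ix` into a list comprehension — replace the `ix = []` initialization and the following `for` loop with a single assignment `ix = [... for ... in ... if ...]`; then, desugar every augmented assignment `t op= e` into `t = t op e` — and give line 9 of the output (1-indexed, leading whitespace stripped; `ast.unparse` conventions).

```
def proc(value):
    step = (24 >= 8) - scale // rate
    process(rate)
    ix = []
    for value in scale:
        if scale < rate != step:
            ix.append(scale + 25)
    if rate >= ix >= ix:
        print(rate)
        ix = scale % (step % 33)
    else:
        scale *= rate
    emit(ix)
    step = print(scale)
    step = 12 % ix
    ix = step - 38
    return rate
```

Transformed code:
def proc(value):
    step = (24 >= 8) - scale // rate
    process(rate)
    ix = [scale + 25 for value in scale if scale < rate != step]
    if rate >= ix >= ix:
        print(rate)
        ix = scale % (step % 33)
    else:
        scale = scale * rate
    emit(ix)
    step = print(scale)
    step = 12 % ix
    ix = step - 38
    return rate

scale = scale * rate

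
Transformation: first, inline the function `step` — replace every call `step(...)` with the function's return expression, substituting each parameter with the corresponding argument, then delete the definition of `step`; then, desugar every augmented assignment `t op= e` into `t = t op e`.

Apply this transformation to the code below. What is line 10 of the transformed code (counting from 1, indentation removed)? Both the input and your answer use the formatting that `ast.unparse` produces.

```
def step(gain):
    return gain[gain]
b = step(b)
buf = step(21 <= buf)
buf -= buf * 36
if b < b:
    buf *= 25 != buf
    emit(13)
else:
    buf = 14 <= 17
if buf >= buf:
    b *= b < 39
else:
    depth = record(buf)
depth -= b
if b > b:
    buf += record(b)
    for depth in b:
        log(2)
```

Transformed code:
b = b[b]
buf = (21 <= buf)[21 <= buf]
buf = buf - buf * 36
if b < b:
    buf = buf * (25 != buf)
    emit(13)
else:
    buf = 14 <= 17
if buf >= buf:
    b = b * (b < 39)
else:
    depth = record(buf)
depth = depth - b
if b > b:
    buf = buf + record(b)
    for depth in b:
        log(2)

b = b * (b < 39)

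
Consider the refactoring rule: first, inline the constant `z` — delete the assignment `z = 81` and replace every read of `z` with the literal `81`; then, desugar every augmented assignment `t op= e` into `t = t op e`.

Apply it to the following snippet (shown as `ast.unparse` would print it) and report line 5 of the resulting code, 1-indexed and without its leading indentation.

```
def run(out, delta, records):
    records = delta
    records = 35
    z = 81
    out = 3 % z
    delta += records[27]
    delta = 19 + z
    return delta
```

delta = delta + records[27]

Transformed code:
def run(out, delta, records):
    records = delta
    records = 35
    out = 3 % 81
    delta = delta + records[27]
    delta = 19 + 81
    return delta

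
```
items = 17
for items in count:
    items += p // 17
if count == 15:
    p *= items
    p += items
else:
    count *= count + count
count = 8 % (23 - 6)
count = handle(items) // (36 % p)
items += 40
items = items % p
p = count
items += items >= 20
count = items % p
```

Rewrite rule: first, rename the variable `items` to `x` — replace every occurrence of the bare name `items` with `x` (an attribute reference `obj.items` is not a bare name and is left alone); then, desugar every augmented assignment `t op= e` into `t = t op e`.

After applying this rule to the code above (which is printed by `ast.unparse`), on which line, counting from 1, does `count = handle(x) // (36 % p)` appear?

10

Transformed code:
x = 17
for x in count:
    x = x + p // 17
if count == 15:
    p = p * x
    p = p + x
else:
    count = count * (count + count)
count = 8 % (23 - 6)
count = handle(x) // (36 % p)
x = x + 40
x = x % p
p = count
x = x + (x >= 20)
count = x % p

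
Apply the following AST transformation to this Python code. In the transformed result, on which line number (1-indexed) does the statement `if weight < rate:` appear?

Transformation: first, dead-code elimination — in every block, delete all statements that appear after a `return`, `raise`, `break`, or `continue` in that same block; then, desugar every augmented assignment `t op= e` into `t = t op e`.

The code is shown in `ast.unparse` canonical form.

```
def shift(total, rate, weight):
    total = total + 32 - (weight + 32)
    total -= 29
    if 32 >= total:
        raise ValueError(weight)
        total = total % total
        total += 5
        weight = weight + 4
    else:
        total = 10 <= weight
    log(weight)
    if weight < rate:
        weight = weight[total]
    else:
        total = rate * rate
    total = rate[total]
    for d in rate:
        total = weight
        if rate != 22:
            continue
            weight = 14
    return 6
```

Transformed code:
def shift(total, rate, weight):
    total = total + 32 - (weight + 32)
    total = total - 29
    if 32 >= total:
        raise ValueError(weight)
    else:
        total = 10 <= weight
    log(weight)
    if weight < rate:
        weight = weight[total]
    else:
        total = rate * rate
    total = rate[total]
    for d in rate:
        total = weight
        if rate != 22:
            continue
    return 6

9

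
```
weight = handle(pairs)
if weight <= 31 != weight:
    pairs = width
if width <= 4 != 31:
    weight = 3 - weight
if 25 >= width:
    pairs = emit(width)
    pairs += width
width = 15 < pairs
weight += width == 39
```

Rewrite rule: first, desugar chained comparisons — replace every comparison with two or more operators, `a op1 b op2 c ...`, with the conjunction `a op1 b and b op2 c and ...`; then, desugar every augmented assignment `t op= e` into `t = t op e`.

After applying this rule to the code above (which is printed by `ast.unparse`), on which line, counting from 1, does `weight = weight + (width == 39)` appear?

10

Transformed code:
weight = handle(pairs)
if weight <= 31 and 31 != weight:
    pairs = width
if width <= 4 and 4 != 31:
    weight = 3 - weight
if 25 >= width:
    pairs = emit(width)
    pairs = pairs + width
width = 15 < pairs
weight = weight + (width == 39)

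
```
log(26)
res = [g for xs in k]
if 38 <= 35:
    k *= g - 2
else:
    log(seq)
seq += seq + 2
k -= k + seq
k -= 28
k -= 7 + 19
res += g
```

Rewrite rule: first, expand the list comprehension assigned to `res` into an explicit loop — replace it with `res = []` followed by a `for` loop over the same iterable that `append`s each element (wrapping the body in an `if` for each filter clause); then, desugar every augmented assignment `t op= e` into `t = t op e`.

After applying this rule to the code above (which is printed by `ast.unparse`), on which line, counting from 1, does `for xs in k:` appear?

3

Transformed code:
log(26)
res = []
for xs in k:
    res.append(g)
if 38 <= 35:
    k = k * (g - 2)
else:
    log(seq)
seq = seq + (seq + 2)
k = k - (k + seq)
k = k - 28
k = k - (7 + 19)
res = res + g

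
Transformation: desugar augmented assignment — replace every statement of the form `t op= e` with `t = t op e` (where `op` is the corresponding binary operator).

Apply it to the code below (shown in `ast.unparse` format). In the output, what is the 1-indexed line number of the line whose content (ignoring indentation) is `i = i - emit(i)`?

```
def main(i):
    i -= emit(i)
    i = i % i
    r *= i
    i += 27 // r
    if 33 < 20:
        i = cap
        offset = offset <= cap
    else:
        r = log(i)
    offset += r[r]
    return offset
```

2

Transformed code:
def main(i):
    i = i - emit(i)
    i = i % i
    r = r * i
    i = i + 27 // r
    if 33 < 20:
        i = cap
        offset = offset <= cap
    else:
        r = log(i)
    offset = offset + r[r]
    return offset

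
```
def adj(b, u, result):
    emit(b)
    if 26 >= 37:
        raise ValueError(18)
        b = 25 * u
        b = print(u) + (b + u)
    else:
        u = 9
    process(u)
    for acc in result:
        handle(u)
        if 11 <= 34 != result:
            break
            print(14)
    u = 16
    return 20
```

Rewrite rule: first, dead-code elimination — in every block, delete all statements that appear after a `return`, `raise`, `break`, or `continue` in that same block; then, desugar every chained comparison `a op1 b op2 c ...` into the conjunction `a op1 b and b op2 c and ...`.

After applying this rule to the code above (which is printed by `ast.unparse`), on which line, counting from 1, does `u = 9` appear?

Transformed code:
def adj(b, u, result):
    emit(b)
    if 26 >= 37:
        raise ValueError(18)
    else:
        u = 9
    process(u)
    for acc in result:
        handle(u)
        if 11 <= 34 and 34 != result:
            break
    u = 16
    return 20

6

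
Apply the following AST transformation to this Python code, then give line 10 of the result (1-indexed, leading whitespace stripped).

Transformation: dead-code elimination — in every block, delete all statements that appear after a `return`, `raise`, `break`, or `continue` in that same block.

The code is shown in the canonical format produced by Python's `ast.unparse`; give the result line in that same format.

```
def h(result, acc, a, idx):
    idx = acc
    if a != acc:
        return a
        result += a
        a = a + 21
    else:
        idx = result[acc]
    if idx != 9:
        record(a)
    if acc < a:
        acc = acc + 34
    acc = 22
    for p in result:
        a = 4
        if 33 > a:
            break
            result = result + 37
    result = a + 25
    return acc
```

Transformed code:
def h(result, acc, a, idx):
    idx = acc
    if a != acc:
        return a
    else:
        idx = result[acc]
    if idx != 9:
        record(a)
    if acc < a:
        acc = acc + 34
    acc = 22
    for p in result:
        a = 4
        if 33 > a:
            break
    result = a + 25
    return acc

acc = acc + 34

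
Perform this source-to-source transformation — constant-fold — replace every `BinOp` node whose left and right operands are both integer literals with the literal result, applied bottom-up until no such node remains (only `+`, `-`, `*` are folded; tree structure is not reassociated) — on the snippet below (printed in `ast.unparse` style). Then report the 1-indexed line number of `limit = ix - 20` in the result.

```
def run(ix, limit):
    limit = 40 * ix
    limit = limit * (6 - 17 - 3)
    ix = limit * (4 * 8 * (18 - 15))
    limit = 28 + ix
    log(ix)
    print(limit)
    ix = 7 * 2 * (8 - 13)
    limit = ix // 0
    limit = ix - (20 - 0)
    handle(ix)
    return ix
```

10

Transformed code:
def run(ix, limit):
    limit = 40 * ix
    limit = limit * -14
    ix = limit * 96
    limit = 28 + ix
    log(ix)
    print(limit)
    ix = -70
    limit = ix // 0
    limit = ix - 20
    handle(ix)
    return ix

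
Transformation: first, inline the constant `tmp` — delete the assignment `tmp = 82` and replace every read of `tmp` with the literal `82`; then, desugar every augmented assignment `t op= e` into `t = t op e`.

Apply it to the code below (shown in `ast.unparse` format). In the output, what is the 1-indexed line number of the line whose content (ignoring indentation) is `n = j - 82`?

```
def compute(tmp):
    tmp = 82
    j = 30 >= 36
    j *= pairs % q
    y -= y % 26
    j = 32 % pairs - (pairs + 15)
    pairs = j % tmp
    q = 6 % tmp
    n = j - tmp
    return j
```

8

Transformed code:
def compute(tmp):
    j = 30 >= 36
    j = j * (pairs % q)
    y = y - y % 26
    j = 32 % pairs - (pairs + 15)
    pairs = j % 82
    q = 6 % 82
    n = j - 82
    return j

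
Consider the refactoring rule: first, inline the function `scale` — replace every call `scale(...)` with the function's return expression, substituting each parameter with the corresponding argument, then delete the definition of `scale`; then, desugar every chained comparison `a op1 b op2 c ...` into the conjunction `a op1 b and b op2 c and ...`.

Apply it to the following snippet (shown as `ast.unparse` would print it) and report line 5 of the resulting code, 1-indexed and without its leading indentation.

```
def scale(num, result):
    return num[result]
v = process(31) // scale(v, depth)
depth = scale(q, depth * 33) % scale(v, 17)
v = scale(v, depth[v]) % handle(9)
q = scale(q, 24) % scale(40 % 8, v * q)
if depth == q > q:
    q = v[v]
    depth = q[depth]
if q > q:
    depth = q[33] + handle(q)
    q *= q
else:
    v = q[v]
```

Transformed code:
v = process(31) // v[depth]
depth = q[depth * 33] % v[17]
v = v[depth[v]] % handle(9)
q = q[24] % (40 % 8)[v * q]
if depth == q and q > q:
    q = v[v]
    depth = q[depth]
if q > q:
    depth = q[33] + handle(q)
    q *= q
else:
    v = q[v]

if depth == q and q > q:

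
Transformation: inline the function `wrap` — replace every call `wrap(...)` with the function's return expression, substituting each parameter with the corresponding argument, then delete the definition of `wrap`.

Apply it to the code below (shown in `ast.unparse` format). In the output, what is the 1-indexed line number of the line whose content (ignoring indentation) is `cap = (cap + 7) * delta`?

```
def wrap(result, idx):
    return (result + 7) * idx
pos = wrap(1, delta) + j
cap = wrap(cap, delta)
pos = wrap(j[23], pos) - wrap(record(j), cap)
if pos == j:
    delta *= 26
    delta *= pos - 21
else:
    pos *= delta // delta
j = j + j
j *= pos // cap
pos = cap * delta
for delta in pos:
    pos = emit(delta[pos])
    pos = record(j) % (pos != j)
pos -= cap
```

2

Transformed code:
pos = (1 + 7) * delta + j
cap = (cap + 7) * delta
pos = (j[23] + 7) * pos - (record(j) + 7) * cap
if pos == j:
    delta *= 26
    delta *= pos - 21
else:
    pos *= delta // delta
j = j + j
j *= pos // cap
pos = cap * delta
for delta in pos:
    pos = emit(delta[pos])
    pos = record(j) % (pos != j)
pos -= cap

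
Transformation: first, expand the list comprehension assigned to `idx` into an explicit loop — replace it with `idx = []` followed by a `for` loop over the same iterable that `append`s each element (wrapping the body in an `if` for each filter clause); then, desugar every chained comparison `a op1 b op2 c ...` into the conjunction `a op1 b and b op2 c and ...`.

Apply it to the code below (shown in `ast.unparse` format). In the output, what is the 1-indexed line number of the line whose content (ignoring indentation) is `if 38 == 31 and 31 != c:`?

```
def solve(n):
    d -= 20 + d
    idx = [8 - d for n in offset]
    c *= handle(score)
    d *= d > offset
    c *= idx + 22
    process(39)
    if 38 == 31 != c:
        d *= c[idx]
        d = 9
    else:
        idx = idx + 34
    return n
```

Transformed code:
def solve(n):
    d -= 20 + d
    idx = []
    for n in offset:
        idx.append(8 - d)
    c *= handle(score)
    d *= d > offset
    c *= idx + 22
    process(39)
    if 38 == 31 and 31 != c:
        d *= c[idx]
        d = 9
    else:
        idx = idx + 34
    return n

10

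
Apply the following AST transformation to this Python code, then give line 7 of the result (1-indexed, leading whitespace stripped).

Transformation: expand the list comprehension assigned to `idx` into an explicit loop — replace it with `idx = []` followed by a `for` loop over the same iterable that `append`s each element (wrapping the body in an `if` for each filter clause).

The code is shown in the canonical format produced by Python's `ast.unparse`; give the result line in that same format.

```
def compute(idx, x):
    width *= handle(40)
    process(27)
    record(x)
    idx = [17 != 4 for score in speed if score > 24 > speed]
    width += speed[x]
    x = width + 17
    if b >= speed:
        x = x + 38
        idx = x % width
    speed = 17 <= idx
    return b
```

Transformed code:
def compute(idx, x):
    width *= handle(40)
    process(27)
    record(x)
    idx = []
    for score in speed:
        if score > 24 > speed:
            idx.append(17 != 4)
    width += speed[x]
    x = width + 17
    if b >= speed:
        x = x + 38
        idx = x % width
    speed = 17 <= idx
    return b

if score > 24 > speed:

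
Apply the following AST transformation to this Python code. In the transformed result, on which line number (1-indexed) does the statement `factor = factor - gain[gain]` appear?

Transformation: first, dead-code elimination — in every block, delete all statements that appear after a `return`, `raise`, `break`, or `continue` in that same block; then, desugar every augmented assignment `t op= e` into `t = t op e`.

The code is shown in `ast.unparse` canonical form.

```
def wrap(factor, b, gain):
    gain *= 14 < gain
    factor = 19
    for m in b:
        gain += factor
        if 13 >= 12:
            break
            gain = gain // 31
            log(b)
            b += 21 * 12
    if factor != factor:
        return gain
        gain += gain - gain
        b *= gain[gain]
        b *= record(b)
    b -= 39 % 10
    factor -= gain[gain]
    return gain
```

Transformed code:
def wrap(factor, b, gain):
    gain = gain * (14 < gain)
    factor = 19
    for m in b:
        gain = gain + factor
        if 13 >= 12:
            break
    if factor != factor:
        return gain
    b = b - 39 % 10
    factor = factor - gain[gain]
    return gain

11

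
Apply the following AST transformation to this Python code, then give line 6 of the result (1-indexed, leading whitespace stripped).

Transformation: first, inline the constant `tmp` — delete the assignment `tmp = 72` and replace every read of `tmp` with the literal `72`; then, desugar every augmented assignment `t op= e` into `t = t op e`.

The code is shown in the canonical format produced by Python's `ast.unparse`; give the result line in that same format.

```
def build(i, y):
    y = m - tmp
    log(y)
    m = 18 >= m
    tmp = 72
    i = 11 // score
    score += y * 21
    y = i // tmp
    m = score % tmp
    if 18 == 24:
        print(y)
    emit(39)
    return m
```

Transformed code:
def build(i, y):
    y = m - 72
    log(y)
    m = 18 >= m
    i = 11 // score
    score = score + y * 21
    y = i // 72
    m = score % 72
    if 18 == 24:
        print(y)
    emit(39)
    return m

score = score + y * 21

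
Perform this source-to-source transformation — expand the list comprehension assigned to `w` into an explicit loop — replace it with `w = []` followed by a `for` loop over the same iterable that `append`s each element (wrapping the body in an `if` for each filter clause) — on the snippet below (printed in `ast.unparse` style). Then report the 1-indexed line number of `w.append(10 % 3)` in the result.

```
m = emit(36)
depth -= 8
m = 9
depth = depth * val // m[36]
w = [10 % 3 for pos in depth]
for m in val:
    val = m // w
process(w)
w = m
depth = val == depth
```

Transformed code:
m = emit(36)
depth -= 8
m = 9
depth = depth * val // m[36]
w = []
for pos in depth:
    w.append(10 % 3)
for m in val:
    val = m // w
process(w)
w = m
depth = val == depth

7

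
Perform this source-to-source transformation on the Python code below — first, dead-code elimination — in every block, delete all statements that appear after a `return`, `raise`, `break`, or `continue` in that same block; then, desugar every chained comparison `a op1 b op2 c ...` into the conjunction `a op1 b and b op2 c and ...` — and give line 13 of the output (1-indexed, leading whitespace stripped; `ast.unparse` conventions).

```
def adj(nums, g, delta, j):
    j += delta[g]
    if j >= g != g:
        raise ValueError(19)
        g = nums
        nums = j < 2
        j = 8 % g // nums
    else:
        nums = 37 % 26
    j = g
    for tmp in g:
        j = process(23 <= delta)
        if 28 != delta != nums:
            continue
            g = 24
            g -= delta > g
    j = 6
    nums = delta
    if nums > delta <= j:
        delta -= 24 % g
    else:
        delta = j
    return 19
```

Transformed code:
def adj(nums, g, delta, j):
    j += delta[g]
    if j >= g and g != g:
        raise ValueError(19)
    else:
        nums = 37 % 26
    j = g
    for tmp in g:
        j = process(23 <= delta)
        if 28 != delta and delta != nums:
            continue
    j = 6
    nums = delta
    if nums > delta and delta <= j:
        delta -= 24 % g
    else:
        delta = j
    return 19

nums = delta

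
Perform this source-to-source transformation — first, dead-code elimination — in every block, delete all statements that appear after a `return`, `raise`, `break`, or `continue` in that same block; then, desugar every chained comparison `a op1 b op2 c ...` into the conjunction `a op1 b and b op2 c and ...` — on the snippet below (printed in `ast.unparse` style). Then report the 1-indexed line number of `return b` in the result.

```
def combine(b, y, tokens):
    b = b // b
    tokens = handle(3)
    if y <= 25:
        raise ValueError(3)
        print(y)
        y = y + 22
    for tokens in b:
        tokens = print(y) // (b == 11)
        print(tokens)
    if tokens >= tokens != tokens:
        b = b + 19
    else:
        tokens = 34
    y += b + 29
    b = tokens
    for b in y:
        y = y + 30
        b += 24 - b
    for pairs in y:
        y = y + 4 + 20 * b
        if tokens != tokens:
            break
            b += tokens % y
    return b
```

22

Transformed code:
def combine(b, y, tokens):
    b = b // b
    tokens = handle(3)
    if y <= 25:
        raise ValueError(3)
    for tokens in b:
        tokens = print(y) // (b == 11)
        print(tokens)
    if tokens >= tokens and tokens != tokens:
        b = b + 19
    else:
        tokens = 34
    y += b + 29
    b = tokens
    for b in y:
        y = y + 30
        b += 24 - b
    for pairs in y:
        y = y + 4 + 20 * b
        if tokens != tokens:
            break
    return b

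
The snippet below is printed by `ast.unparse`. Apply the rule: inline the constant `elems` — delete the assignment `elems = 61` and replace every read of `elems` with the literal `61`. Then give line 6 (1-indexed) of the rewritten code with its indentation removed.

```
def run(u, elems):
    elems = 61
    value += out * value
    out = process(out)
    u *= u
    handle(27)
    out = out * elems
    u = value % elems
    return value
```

Transformed code:
def run(u, elems):
    value += out * value
    out = process(out)
    u *= u
    handle(27)
    out = out * 61
    u = value % 61
    return value

out = out * 61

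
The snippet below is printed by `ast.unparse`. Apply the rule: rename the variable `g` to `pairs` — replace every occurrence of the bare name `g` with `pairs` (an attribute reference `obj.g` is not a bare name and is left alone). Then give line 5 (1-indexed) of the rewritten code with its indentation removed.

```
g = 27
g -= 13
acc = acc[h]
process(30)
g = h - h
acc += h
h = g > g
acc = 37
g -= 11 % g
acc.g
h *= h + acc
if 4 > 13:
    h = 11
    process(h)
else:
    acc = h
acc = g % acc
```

Transformed code:
pairs = 27
pairs -= 13
acc = acc[h]
process(30)
pairs = h - h
acc += h
h = pairs > pairs
acc = 37
pairs -= 11 % pairs
acc.g
h *= h + acc
if 4 > 13:
    h = 11
    process(h)
else:
    acc = h
acc = pairs % acc

pairs = h - h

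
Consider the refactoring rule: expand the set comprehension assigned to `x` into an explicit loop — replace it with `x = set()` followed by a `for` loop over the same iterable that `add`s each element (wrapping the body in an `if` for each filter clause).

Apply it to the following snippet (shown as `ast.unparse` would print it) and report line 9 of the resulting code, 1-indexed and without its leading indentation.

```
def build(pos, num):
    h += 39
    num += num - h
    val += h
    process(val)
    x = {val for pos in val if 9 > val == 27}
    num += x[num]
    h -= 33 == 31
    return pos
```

x.add(val)

Transformed code:
def build(pos, num):
    h += 39
    num += num - h
    val += h
    process(val)
    x = set()
    for pos in val:
        if 9 > val == 27:
            x.add(val)
    num += x[num]
    h -= 33 == 31
    return pos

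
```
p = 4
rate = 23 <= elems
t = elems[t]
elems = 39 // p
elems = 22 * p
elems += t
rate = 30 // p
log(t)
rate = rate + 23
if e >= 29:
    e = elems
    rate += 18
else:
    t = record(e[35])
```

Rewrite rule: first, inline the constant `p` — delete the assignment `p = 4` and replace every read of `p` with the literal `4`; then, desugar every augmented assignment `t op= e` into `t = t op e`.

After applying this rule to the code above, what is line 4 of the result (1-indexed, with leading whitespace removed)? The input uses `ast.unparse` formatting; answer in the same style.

Transformed code:
rate = 23 <= elems
t = elems[t]
elems = 39 // 4
elems = 22 * 4
elems = elems + t
rate = 30 // 4
log(t)
rate = rate + 23
if e >= 29:
    e = elems
    rate = rate + 18
else:
    t = record(e[35])

elems = 22 * 4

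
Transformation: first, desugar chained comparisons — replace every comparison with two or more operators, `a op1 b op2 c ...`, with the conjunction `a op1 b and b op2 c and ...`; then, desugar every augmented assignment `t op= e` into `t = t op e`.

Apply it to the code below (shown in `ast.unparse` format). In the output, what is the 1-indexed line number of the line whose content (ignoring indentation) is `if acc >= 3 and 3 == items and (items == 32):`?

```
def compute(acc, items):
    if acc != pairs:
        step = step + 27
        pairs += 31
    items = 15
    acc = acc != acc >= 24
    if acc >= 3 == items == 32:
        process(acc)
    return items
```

Transformed code:
def compute(acc, items):
    if acc != pairs:
        step = step + 27
        pairs = pairs + 31
    items = 15
    acc = acc != acc and acc >= 24
    if acc >= 3 and 3 == items and (items == 32):
        process(acc)
    return items

7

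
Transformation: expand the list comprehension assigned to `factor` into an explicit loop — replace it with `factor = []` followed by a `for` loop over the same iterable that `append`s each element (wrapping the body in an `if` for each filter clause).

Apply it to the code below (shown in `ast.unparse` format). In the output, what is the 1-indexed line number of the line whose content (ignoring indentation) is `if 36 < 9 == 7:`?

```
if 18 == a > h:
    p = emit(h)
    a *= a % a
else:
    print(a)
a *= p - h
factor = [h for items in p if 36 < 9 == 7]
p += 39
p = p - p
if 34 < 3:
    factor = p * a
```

9

Transformed code:
if 18 == a > h:
    p = emit(h)
    a *= a % a
else:
    print(a)
a *= p - h
factor = []
for items in p:
    if 36 < 9 == 7:
        factor.append(h)
p += 39
p = p - p
if 34 < 3:
    factor = p * a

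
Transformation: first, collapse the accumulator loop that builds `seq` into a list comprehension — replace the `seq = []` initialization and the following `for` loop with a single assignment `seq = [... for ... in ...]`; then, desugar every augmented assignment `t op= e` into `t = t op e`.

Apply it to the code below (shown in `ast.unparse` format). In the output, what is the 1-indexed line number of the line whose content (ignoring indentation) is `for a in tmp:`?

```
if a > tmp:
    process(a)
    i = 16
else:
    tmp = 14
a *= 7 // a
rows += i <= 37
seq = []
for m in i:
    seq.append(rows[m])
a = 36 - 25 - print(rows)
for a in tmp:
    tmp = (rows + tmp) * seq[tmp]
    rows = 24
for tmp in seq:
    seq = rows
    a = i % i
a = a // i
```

10

Transformed code:
if a > tmp:
    process(a)
    i = 16
else:
    tmp = 14
a = a * (7 // a)
rows = rows + (i <= 37)
seq = [rows[m] for m in i]
a = 36 - 25 - print(rows)
for a in tmp:
    tmp = (rows + tmp) * seq[tmp]
    rows = 24
for tmp in seq:
    seq = rows
    a = i % i
a = a // i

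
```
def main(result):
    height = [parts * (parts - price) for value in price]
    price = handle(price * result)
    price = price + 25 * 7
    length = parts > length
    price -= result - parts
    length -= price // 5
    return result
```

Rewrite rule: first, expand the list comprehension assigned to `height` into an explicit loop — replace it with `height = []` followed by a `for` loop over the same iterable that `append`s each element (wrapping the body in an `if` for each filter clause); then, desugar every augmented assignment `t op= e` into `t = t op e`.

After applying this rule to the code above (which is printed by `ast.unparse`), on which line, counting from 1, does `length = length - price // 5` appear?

9

Transformed code:
def main(result):
    height = []
    for value in price:
        height.append(parts * (parts - price))
    price = handle(price * result)
    price = price + 25 * 7
    length = parts > length
    price = price - (result - parts)
    length = length - price // 5
    return result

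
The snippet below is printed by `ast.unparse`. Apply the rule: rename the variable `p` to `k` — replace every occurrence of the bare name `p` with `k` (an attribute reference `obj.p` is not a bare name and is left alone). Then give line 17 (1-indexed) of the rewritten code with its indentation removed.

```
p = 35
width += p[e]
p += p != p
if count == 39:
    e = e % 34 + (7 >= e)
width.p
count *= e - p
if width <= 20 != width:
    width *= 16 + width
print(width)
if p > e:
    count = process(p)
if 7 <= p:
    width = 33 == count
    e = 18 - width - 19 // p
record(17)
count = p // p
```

count = k // k

Transformed code:
k = 35
width += k[e]
k += k != k
if count == 39:
    e = e % 34 + (7 >= e)
width.p
count *= e - k
if width <= 20 != width:
    width *= 16 + width
print(width)
if k > e:
    count = process(k)
if 7 <= k:
    width = 33 == count
    e = 18 - width - 19 // k
record(17)
count = k // k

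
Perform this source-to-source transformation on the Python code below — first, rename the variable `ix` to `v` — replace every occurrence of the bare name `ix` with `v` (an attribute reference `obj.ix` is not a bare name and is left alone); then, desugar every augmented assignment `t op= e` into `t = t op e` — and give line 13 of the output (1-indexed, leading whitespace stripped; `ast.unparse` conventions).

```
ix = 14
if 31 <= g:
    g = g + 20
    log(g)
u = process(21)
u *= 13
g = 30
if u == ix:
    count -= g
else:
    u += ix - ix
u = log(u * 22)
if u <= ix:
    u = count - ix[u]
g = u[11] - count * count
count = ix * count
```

Transformed code:
v = 14
if 31 <= g:
    g = g + 20
    log(g)
u = process(21)
u = u * 13
g = 30
if u == v:
    count = count - g
else:
    u = u + (v - v)
u = log(u * 22)
if u <= v:
    u = count - v[u]
g = u[11] - count * count
count = v * count

if u <= v:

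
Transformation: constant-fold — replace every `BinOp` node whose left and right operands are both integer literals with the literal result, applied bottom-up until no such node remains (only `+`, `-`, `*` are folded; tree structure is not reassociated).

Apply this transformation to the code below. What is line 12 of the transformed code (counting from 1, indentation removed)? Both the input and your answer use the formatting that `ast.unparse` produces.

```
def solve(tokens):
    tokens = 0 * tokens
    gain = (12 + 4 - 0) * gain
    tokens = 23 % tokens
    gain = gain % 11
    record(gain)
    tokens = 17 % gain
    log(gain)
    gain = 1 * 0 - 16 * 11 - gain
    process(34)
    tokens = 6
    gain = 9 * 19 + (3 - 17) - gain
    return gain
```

Transformed code:
def solve(tokens):
    tokens = 0 * tokens
    gain = 16 * gain
    tokens = 23 % tokens
    gain = gain % 11
    record(gain)
    tokens = 17 % gain
    log(gain)
    gain = -176 - gain
    process(34)
    tokens = 6
    gain = 157 - gain
    return gain

gain = 157 - gain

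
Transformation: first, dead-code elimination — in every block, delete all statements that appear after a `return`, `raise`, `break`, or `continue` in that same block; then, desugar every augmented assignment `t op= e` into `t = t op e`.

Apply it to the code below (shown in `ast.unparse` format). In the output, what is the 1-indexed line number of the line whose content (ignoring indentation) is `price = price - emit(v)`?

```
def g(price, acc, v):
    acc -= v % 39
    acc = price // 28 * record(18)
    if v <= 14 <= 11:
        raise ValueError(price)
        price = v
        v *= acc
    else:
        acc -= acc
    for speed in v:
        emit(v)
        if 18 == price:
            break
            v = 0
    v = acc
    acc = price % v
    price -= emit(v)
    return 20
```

Transformed code:
def g(price, acc, v):
    acc = acc - v % 39
    acc = price // 28 * record(18)
    if v <= 14 <= 11:
        raise ValueError(price)
    else:
        acc = acc - acc
    for speed in v:
        emit(v)
        if 18 == price:
            break
    v = acc
    acc = price % v
    price = price - emit(v)
    return 20

14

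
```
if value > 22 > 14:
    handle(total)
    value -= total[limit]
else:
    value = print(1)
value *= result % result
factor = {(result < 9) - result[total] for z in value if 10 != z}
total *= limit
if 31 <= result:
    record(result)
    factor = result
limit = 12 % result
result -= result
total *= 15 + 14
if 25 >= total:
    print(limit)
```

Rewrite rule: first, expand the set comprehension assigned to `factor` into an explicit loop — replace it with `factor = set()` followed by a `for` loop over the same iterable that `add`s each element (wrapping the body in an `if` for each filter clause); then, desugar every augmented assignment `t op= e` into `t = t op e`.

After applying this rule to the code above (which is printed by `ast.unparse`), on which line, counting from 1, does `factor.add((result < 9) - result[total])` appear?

Transformed code:
if value > 22 > 14:
    handle(total)
    value = value - total[limit]
else:
    value = print(1)
value = value * (result % result)
factor = set()
for z in value:
    if 10 != z:
        factor.add((result < 9) - result[total])
total = total * limit
if 31 <= result:
    record(result)
    factor = result
limit = 12 % result
result = result - result
total = total * (15 + 14)
if 25 >= total:
    print(limit)

10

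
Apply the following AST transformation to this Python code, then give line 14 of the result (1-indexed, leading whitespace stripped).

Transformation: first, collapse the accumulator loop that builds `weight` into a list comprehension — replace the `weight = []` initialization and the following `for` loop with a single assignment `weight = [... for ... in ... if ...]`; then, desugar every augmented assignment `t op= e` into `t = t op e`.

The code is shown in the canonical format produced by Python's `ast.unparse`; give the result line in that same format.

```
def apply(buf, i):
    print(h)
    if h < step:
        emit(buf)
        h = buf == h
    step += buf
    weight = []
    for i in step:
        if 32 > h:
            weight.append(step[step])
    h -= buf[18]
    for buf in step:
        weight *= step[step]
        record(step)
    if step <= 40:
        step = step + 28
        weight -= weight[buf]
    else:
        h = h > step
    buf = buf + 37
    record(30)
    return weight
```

Transformed code:
def apply(buf, i):
    print(h)
    if h < step:
        emit(buf)
        h = buf == h
    step = step + buf
    weight = [step[step] for i in step if 32 > h]
    h = h - buf[18]
    for buf in step:
        weight = weight * step[step]
        record(step)
    if step <= 40:
        step = step + 28
        weight = weight - weight[buf]
    else:
        h = h > step
    buf = buf + 37
    record(30)
    return weight

weight = weight - weight[buf]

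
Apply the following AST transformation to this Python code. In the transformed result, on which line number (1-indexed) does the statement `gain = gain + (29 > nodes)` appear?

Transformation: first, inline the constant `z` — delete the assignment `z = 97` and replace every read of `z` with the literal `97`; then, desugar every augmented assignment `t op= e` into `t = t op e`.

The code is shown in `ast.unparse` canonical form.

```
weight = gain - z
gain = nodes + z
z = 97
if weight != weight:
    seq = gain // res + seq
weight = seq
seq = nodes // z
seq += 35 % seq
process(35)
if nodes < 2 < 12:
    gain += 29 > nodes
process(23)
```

Transformed code:
weight = gain - 97
gain = nodes + 97
if weight != weight:
    seq = gain // res + seq
weight = seq
seq = nodes // 97
seq = seq + 35 % seq
process(35)
if nodes < 2 < 12:
    gain = gain + (29 > nodes)
process(23)

10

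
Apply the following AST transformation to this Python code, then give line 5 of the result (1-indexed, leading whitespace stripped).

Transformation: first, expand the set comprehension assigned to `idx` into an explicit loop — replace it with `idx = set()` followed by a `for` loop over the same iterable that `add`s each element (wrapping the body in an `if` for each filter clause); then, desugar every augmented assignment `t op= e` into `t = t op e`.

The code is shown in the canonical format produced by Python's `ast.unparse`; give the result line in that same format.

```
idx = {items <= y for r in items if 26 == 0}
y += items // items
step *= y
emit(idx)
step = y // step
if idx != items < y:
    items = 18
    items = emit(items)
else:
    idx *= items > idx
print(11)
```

y = y + items // items

Transformed code:
idx = set()
for r in items:
    if 26 == 0:
        idx.add(items <= y)
y = y + items // items
step = step * y
emit(idx)
step = y // step
if idx != items < y:
    items = 18
    items = emit(items)
else:
    idx = idx * (items > idx)
print(11)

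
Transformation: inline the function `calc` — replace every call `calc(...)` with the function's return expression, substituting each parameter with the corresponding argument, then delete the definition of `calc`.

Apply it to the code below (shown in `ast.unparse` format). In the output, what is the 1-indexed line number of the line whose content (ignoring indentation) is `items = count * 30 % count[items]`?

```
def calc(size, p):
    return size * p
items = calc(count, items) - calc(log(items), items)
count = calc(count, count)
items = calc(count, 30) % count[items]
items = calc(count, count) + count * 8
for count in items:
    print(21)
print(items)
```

Transformed code:
items = count * items - log(items) * items
count = count * count
items = count * 30 % count[items]
items = count * count + count * 8
for count in items:
    print(21)
print(items)

3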